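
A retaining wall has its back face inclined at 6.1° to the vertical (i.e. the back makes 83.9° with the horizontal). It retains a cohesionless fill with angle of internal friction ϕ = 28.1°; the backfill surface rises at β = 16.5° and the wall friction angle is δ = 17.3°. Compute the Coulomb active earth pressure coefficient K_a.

0.485

K_a = sin²(α+φ) / [sin²α · sin(α−δ) · (1 + √{sin(φ+δ)sin(φ−β) / (sin(α−δ)sin(α+β))})²].
With α = 83.9°, φ = 28.1°, δ = 17.3°, β = 16.5°: K_a = 0.4846.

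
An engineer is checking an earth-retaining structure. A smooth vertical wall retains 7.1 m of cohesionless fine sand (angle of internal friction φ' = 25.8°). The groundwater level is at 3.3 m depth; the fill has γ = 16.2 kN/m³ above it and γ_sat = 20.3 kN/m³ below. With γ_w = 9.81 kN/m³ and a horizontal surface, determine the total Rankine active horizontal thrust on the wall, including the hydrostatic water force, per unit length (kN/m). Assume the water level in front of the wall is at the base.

215 kN/m

K_a = tan²(45° − φ/2) = 0.3935.
γ' = 20.3 − 9.81 = 10.49 kN/m³. Depth below WT = 3.8 m.
σ'_h at WT = K_a γ d_w = 21.04 kPa; at base = 21.04 + K_a γ' × 3.8 = 36.72 kPa.
P₁ (0–3.3 m) = ½×21.04×3.3 = 34.71. P₂ (3.3–7.1 m) = ½(21.04+36.72)×3.8 = 109.7.
P_w = ½ γ_w h₂² = 0.5×9.81×3.8² = 70.83. Total = 34.71+109.7+70.83 = 215.3 kN/m.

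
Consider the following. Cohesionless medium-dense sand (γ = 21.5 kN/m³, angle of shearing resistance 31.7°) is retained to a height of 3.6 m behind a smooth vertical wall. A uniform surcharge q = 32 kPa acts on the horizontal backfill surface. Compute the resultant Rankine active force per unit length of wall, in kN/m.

K_a = tan²(45° − φ/2) = 0.3111.
Soil triangle: ½ K_a γ H² = 0.5×0.3111×21.5×3.6² = 43.34 kN/m.
Surcharge rectangle: K_a q H = 0.3111×32×3.6 = 35.84 kN/m.
Total = 43.34 + 35.84 = 79.17 kN/m.

79.2 kN/m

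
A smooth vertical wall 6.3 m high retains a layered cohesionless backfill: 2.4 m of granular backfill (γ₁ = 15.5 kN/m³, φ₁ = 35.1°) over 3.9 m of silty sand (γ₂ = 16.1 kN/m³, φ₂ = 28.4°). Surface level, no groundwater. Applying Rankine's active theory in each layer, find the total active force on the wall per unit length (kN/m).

K_a1 = tan²(45°−35.1°/2) = 0.2698; K_a2 = tan²(45°−28.4°/2) = 0.3554.
Layer 1: σ at base = K_a1 γ₁ h₁ = 10.04 kPa; P₁ = ½×10.04×2.4 = 12.05.
Layer 2: σ_v at top = γ₁h₁ = 37.20; σ_h top = K_a2×37.20 = 13.22; σ_h base = K_a2×(37.20+16.1×3.9) = 35.53.
P₂ = ½(13.22+35.53)×3.9 = 95.07. Total P_a = 12.05+95.07 = 107.1 kN/m.

107 kN/m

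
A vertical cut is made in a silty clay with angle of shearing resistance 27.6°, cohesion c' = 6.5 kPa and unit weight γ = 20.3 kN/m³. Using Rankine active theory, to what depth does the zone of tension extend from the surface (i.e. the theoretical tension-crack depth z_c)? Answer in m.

K_a = tan²(45° − 27.6°/2) = 0.3668; √K_a = 0.6056.
The active pressure is zero where K_a γ z = 2c√K_a, so z_c = 2c/(γ√K_a) = 2×6.5/(20.3×0.6056) = 1.057 m.

1.06 m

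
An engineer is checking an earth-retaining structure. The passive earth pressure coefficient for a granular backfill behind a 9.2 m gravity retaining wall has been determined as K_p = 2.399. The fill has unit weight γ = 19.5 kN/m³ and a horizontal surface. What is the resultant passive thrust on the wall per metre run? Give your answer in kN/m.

P = ½ K_p γ H² = 0.5 × 2.399 × 19.5 × 9.2² = 1980 kN/m.

1980 kN/m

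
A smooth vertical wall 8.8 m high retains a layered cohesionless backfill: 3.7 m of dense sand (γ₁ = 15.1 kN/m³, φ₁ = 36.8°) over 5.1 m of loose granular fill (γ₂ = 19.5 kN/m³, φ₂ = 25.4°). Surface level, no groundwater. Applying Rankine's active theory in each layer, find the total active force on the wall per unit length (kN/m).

K_a1 = tan²(45°−36.8°/2) = 0.2508; K_a2 = tan²(45°−25.4°/2) = 0.3996.
Layer 1: σ at base = K_a1 γ₁ h₁ = 14.01 kPa; P₁ = ½×14.01×3.7 = 25.92.
Layer 2: σ_v at top = γ₁h₁ = 55.87; σ_h top = K_a2×55.87 = 22.33; σ_h base = K_a2×(55.87+19.5×5.1) = 62.07.
P₂ = ½(22.33+62.07)×5.1 = 215.2. Total P_a = 25.92+215.2 = 241.1 kN/m.

241 kN/m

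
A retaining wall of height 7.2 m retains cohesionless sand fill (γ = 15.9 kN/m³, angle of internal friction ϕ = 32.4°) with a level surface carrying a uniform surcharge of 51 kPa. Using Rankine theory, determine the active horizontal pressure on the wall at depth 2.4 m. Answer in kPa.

K_a = (1 − sin φ)/(1 + sin φ) = 0.3022.
σ_v = γz + q = 15.9 × 2.4 + 51 = 89.16 kPa.
σ_h = K_a σ_v = 0.3022 × 89.16 = 26.95 kPa.

26.9 kPa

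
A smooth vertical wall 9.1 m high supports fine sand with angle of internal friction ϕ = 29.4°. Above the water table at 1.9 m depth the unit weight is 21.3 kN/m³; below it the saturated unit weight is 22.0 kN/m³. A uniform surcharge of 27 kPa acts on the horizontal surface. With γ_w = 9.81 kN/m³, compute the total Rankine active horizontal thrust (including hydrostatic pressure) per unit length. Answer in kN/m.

K_a = tan²(45° − φ/2) = 0.3415.
γ' = 22.0 − 9.81 = 12.19 kN/m³. h₂ = H − d_w = 7.2 m.
σ'_h: at surface K_a·q = 9.220; at WT K_a(q+γd_w) = 23.04; at base K_a(q+γd_w+γ'h₂) = 53.01 kPa.
P₁ = ½(9.220+23.04)×1.9 = 30.65; P₂ = ½(23.04+53.01)×7.2 = 273.8; P_w = ½γ_w h₂² = 254.3.
Total = 30.65+273.8+254.3 = 558.7 kN/m.

559 kN/m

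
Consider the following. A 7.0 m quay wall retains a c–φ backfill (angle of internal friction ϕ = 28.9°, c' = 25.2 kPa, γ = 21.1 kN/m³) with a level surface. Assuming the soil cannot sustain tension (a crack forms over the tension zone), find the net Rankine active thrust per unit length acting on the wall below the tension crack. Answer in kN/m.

K_a = 0.3484; √K_a = 0.5902.
Tension-crack depth z_c = 2c/(γ√K_a) = 2×25.2/(21.1×0.5902) = 4.047 m.
σ_a at base = K_a γ H − 2c√K_a = 0.3484×21.1×7.0 − 2×25.2×0.5902 = 21.71 kPa.
P_a = ½ × 21.71 × (H − z_c) = 0.5×21.71×2.953 = 32.05 kN/m.

32.0 kN/m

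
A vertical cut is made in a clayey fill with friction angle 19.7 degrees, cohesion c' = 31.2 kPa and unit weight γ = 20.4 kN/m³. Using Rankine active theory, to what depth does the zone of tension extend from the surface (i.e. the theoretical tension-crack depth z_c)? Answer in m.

K_a = tan²(45° − 19.7°/2) = 0.4958; √K_a = 0.7041.
The active pressure is zero where K_a γ z = 2c√K_a, so z_c = 2c/(γ√K_a) = 2×31.2/(20.4×0.7041) = 4.344 m.

4.34 m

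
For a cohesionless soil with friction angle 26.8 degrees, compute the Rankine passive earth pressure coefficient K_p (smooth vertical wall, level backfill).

K_p = (1 + sin φ)/(1 − sin φ) = tan²(45° + 26.8°/2) = 2.642.

2.64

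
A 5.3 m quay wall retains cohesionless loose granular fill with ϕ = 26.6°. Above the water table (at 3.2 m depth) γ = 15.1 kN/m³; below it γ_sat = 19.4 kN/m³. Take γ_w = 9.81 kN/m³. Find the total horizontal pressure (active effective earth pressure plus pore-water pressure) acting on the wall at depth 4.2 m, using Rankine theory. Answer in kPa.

31.9 kPa

K_a = (1 − sin φ)/(1 + sin φ) = 0.3814.
γ' = 19.4 − 9.81 = 9.590 kN/m³.
Effective vertical stress at 4.2 m: σ'_v = 15.1×3.2 + 9.590×1.00 = 57.91 kPa.
σ'_h = K_a σ'_v = 0.3814 × 57.91 = 22.09 kPa; u = γ_w × 1.00 = 9.810 kPa.
Total σ_h = 22.09 + 9.810 = 31.90 kPa.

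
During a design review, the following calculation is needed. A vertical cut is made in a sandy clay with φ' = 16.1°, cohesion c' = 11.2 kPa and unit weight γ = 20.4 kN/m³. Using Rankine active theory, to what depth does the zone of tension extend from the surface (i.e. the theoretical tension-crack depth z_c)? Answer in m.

1.46 m

K_a = tan²(45° − 16.1°/2) = 0.5658; √K_a = 0.7522.
The active pressure is zero where K_a γ z = 2c√K_a, so z_c = 2c/(γ√K_a) = 2×11.2/(20.4×0.7522) = 1.460 m.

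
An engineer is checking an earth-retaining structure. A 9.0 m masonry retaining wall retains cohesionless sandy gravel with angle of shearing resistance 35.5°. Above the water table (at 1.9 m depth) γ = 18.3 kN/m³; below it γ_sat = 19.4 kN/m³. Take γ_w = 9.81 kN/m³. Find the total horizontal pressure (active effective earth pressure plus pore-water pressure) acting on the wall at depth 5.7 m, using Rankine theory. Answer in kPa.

56.2 kPa

K_a = (1 − sin φ)/(1 + sin φ) = 0.2653.
γ' = 19.4 − 9.81 = 9.590 kN/m³.
Effective vertical stress at 5.7 m: σ'_v = 18.3×1.9 + 9.590×3.80 = 71.21 kPa.
σ'_h = K_a σ'_v = 0.2653 × 71.21 = 18.89 kPa; u = γ_w × 3.80 = 37.28 kPa.
Total σ_h = 18.89 + 37.28 = 56.17 kPa.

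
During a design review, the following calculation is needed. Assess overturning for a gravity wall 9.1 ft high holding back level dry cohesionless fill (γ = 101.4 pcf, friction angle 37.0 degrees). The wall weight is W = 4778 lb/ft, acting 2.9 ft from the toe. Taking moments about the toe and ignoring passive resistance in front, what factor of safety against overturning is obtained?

K_a = tan²(45° − 37.0°/2) = 0.2486.
P_a = ½K_aγH² = 0.5×0.2486×101.4×9.1² = 1044 lb/ft, acting at H/3 = 3.033 ft above the base.
Overturning moment M_o = P_a × H/3 = 1044 × 3.033 = 3166.
Resisting moment M_r = W × 2.9 = 4778 × 2.9 = 13860.
FS_overturning = M_r/M_o = 13860/3166 = 4.377.

4.38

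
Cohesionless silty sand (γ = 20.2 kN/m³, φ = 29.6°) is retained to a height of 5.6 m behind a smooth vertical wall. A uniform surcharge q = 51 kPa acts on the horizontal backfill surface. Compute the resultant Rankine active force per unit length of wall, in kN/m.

K_a = tan²(45° − φ/2) = 0.3387.
Soil triangle: ½ K_a γ H² = 0.5×0.3387×20.2×5.6² = 107.3 kN/m.
Surcharge rectangle: K_a q H = 0.3387×51×5.6 = 96.74 kN/m.
Total = 107.3 + 96.74 = 204.0 kN/m.

204 kN/m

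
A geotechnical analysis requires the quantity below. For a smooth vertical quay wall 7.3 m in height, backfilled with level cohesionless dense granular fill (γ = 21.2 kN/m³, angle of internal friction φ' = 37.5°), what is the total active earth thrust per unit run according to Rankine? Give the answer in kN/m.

K_a = tan²(45° − φ/2) = 0.2432.
P_a = ½ K_a γ H² = 0.5 × 0.2432 × 21.2 × 7.3² = 137.4 kN/m.

137 kN/m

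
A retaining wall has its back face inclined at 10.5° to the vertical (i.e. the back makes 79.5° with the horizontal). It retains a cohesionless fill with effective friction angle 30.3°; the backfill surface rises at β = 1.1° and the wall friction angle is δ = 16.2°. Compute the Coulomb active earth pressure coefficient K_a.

K_a = sin²(α+φ) / [sin²α · sin(α−δ) · (1 + √{sin(φ+δ)sin(φ−β) / (sin(α−δ)sin(α+β))})²].
With α = 79.5°, φ = 30.3°, δ = 16.2°, β = 1.1°: K_a = 0.3841.

0.384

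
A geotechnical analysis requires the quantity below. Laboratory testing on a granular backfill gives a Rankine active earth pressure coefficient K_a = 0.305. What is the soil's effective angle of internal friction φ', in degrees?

K_a = tan²(45° − φ/2) ⇒ 45° − φ/2 = arctan(√0.305) = 28.91°.
φ = 2(45° − 28.91°) = 32.18°.

32.2°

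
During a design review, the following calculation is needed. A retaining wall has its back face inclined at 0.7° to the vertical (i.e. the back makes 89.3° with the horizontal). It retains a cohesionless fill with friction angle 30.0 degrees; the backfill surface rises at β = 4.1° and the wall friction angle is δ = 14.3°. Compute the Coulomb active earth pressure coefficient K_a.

K_a = sin²(α+φ) / [sin²α · sin(α−δ) · (1 + √{sin(φ+δ)sin(φ−β) / (sin(α−δ)sin(α+β))})²].
With α = 89.3°, φ = 30.0°, δ = 14.3°, β = 4.1°: K_a = 0.3225.

0.323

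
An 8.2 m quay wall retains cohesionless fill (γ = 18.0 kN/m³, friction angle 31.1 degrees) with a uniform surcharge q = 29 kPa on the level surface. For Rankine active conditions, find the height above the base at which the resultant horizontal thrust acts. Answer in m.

K_a = 0.3188.
Triangular part P₁ = ½K_aγH² = 192.9 at H/3 = 2.733 m; rectangular part P₂ = K_a q H = 75.81 at H/2 = 4.100 m.
ȳ = (P₁·2.733 + P₂·4.100)/(P₁+P₂) = 3.119 m.

3.12 m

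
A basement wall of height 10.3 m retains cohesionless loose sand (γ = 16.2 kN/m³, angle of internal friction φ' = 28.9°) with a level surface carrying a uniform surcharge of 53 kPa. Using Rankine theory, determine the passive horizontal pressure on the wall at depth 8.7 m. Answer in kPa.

K_p = (1 + sin φ)/(1 − sin φ) = 2.871.
σ_v = γz + q = 16.2 × 8.7 + 53 = 193.9 kPa.
σ_h = K_p σ_v = 2.871 × 193.9 = 556.7 kPa.

557 kPa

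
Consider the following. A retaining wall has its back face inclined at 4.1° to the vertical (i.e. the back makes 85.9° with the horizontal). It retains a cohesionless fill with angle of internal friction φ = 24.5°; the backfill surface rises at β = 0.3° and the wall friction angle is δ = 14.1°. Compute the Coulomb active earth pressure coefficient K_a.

0.403

K_a = sin²(α+φ) / [sin²α · sin(α−δ) · (1 + √{sin(φ+δ)sin(φ−β) / (sin(α−δ)sin(α+β))})²].
With α = 85.9°, φ = 24.5°, δ = 14.1°, β = 0.3°: K_a = 0.4026.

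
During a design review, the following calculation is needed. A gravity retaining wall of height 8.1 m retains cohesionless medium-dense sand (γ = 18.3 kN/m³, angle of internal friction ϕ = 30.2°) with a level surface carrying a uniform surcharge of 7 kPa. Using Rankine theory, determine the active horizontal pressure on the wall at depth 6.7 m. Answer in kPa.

42.9 kPa

K_a = (1 − sin φ)/(1 + sin φ) = 0.3307.
σ_v = γz + q = 18.3 × 6.7 + 7 = 129.6 kPa.
σ_h = K_a σ_v = 0.3307 × 129.6 = 42.86 kPa.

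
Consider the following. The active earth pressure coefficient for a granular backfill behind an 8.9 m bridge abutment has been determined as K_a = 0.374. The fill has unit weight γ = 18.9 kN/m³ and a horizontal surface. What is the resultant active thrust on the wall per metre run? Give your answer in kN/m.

280 kN/m

P = ½ K_a γ H² = 0.5 × 0.374 × 18.9 × 8.9² = 280.0 kN/m.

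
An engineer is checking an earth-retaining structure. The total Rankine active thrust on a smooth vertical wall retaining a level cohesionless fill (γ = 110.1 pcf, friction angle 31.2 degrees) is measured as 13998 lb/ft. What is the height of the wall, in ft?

28.3 ft

K_a = 0.3175. P_a = ½ K_a γ H² ⇒ H = √(2P_a/(K_a γ)).
H = √(2×13998/(0.3175×110.1)) = 28.30 ft.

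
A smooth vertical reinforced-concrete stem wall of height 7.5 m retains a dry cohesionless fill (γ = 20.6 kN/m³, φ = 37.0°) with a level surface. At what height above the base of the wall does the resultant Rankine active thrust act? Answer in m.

2.50 m

K_a = 0.2486.
The pressure distribution is triangular, so the resultant acts at H/3 above the base = 7.5/3 = 2.500 m.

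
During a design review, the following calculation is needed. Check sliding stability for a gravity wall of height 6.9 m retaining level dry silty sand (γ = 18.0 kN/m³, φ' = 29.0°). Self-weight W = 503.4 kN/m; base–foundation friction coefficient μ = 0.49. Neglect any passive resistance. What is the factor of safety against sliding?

K_a = tan²(45° − 29.0°/2) = 0.3470.
P_a = ½K_aγH² = 0.5×0.3470×18.0×6.9² = 148.7 kN/m, acting at H/3 = 2.300 m above the base.
FS_sliding = μW / P_a = 0.49×503.4 / 148.7 = 1.659.

1.66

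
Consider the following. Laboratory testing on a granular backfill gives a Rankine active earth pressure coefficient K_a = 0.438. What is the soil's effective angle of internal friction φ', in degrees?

K_a = tan²(45° − φ/2) ⇒ 45° − φ/2 = arctan(√0.438) = 33.50°.
φ = 2(45° − 33.50°) = 23.01°.

23.0°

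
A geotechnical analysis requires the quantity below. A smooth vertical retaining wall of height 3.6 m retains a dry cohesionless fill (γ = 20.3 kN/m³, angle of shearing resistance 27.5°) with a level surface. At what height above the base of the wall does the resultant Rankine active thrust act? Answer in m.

1.20 m

K_a = 0.3682.
The pressure distribution is triangular, so the resultant acts at H/3 above the base = 3.6/3 = 1.200 m.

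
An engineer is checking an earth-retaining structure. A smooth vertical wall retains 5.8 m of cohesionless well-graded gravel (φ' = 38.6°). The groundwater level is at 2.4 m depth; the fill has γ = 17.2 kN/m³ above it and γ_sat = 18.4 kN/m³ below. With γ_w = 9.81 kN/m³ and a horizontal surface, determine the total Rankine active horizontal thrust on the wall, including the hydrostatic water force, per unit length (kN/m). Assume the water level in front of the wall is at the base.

K_a = tan²(45° − φ/2) = 0.2316.
γ' = 18.4 − 9.81 = 8.590 kN/m³. Depth below WT = 3.4 m.
σ'_h at WT = K_a γ d_w = 9.561 kPa; at base = 9.561 + K_a γ' × 3.4 = 16.33 kPa.
P₁ (0–2.4 m) = ½×9.561×2.4 = 11.47. P₂ (2.4–5.8 m) = ½(9.561+16.33)×3.4 = 44.01.
P_w = ½ γ_w h₂² = 0.5×9.81×3.4² = 56.70. Total = 11.47+44.01+56.70 = 112.2 kN/m.

112 kN/m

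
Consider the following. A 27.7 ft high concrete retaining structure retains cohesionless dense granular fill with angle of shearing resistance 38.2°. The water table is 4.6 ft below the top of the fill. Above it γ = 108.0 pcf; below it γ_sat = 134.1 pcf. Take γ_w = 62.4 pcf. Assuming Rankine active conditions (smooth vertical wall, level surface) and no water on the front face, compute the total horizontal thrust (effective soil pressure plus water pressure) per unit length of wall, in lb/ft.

24100 lb/ft

K_a = tan²(45° − φ/2) = 0.2358.
γ' = 134.1 − 62.4 = 71.70 pcf. Depth below WT = 23.1 ft.
σ'_h at WT = K_a γ d_w = 117.1 psf; at base = 117.1 + K_a γ' × 23.1 = 507.7 psf.
P₁ (0–4.6 ft) = ½×117.1×4.6 = 269.4. P₂ (4.6–27.7 ft) = ½(117.1+507.7)×23.1 = 7216.
P_w = ½ γ_w h₂² = 0.5×62.4×23.1² = 16650. Total = 269.4+7216+16650 = 24130 lb/ft.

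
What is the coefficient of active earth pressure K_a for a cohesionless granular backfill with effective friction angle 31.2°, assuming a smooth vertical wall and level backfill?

K_a = tan²(45° − φ/2) = tan²(29.40°) = 0.3175.

0.317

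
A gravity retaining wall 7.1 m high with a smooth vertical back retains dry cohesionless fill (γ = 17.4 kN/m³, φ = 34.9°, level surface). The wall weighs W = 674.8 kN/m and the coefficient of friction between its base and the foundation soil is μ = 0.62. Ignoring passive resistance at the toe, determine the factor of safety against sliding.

K_a = tan²(45° − 34.9°/2) = 0.2721.
P_a = ½K_aγH² = 0.5×0.2721×17.4×7.1² = 119.4 kN/m, acting at H/3 = 2.367 m above the base.
FS_sliding = μW / P_a = 0.62×674.8 / 119.4 = 3.505.

3.51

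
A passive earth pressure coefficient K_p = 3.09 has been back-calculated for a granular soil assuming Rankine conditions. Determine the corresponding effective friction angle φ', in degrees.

K_p = (1+sin φ)/(1−sin φ) ⇒ sin φ = (K_p − 1)/(K_p + 1) = 0.5110.
φ = arcsin(0.5110) = 30.73°.

30.7°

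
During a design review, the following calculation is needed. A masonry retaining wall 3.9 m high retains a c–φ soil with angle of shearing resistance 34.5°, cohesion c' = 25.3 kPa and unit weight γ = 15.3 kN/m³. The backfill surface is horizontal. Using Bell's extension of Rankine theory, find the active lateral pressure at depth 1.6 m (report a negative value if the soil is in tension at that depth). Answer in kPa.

K_a = (1 − sin φ)/(1 + sin φ) = 0.2768.
σ_a = K_a γ z − 2c√K_a = 0.2768×15.3×1.6 − 2×25.3×0.5261 = -19.85 kPa.

-19.8 kPa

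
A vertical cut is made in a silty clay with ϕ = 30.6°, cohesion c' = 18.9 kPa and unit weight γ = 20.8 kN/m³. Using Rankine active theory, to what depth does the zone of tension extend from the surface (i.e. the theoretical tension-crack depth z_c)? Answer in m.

3.19 m

K_a = tan²(45° − 30.6°/2) = 0.3253; √K_a = 0.5704.
The active pressure is zero where K_a γ z = 2c√K_a, so z_c = 2c/(γ√K_a) = 2×18.9/(20.8×0.5704) = 3.186 m.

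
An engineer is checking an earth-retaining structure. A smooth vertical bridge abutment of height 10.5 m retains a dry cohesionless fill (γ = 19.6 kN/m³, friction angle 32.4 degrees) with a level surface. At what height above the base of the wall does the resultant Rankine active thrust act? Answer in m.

K_a = 0.3022.
The pressure distribution is triangular, so the resultant acts at H/3 above the base = 10.5/3 = 3.500 m.

3.50 m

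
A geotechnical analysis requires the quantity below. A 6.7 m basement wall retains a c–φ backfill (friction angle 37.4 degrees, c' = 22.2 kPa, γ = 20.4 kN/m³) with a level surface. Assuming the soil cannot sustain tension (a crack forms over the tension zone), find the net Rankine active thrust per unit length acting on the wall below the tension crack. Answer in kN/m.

13.1 kN/m

K_a = 0.2443; √K_a = 0.4942.
Tension-crack depth z_c = 2c/(γ√K_a) = 2×22.2/(20.4×0.4942) = 4.404 m.
σ_a at base = K_a γ H − 2c√K_a = 0.2443×20.4×6.7 − 2×22.2×0.4942 = 11.44 kPa.
P_a = ½ × 11.44 × (H − z_c) = 0.5×11.44×2.296 = 13.14 kN/m.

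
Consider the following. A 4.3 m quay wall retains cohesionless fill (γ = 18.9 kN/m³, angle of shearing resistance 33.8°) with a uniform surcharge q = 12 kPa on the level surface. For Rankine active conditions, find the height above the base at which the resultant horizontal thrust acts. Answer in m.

1.60 m

K_a = 0.2851.
Triangular part P₁ = ½K_aγH² = 49.82 at H/3 = 1.433 m; rectangular part P₂ = K_a q H = 14.71 at H/2 = 2.150 m.
ȳ = (P₁·1.433 + P₂·2.150)/(P₁+P₂) = 1.597 m.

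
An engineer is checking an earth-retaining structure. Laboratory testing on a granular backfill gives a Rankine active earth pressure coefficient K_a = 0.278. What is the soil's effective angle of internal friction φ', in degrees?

K_a = tan²(45° − φ/2) ⇒ 45° − φ/2 = arctan(√0.278) = 27.80°.
φ = 2(45° − 27.80°) = 34.40°.

34.4°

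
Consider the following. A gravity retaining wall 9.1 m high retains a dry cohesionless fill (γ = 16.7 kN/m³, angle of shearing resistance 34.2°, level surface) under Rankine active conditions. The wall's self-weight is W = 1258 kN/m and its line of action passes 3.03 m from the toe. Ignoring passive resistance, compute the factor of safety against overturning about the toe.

6.48

K_a = tan²(45° − 34.2°/2) = 0.2803.
P_a = ½K_aγH² = 0.5×0.2803×16.7×9.1² = 193.8 kN/m, acting at H/3 = 3.033 m above the base.
Overturning moment M_o = P_a × H/3 = 193.8 × 3.033 = 588.0.
Resisting moment M_r = W × 3.03 = 1258 × 3.03 = 3812.
FS_overturning = M_r/M_o = 3812/588.0 = 6.483.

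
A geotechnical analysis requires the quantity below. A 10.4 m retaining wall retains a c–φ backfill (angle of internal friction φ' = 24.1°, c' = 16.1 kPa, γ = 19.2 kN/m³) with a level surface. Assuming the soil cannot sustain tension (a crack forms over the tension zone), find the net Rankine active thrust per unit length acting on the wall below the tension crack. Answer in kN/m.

K_a = 0.4201; √K_a = 0.6482.
Tension-crack depth z_c = 2c/(γ√K_a) = 2×16.1/(19.2×0.6482) = 2.587 m.
σ_a at base = K_a γ H − 2c√K_a = 0.4201×19.2×10.4 − 2×16.1×0.6482 = 63.02 kPa.
P_a = ½ × 63.02 × (H − z_c) = 0.5×63.02×7.813 = 246.2 kN/m.

246 kN/m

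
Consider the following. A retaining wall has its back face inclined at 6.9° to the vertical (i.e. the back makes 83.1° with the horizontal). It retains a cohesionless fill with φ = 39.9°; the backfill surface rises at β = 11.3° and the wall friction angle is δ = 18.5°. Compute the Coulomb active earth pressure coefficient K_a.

K_a = sin²(α+φ) / [sin²α · sin(α−δ) · (1 + √{sin(φ+δ)sin(φ−β) / (sin(α−δ)sin(α+β))})²].
With α = 83.1°, φ = 39.9°, δ = 18.5°, β = 11.3°: K_a = 0.2823.

0.282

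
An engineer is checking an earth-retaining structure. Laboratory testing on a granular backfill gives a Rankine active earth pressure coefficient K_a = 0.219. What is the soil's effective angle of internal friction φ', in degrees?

39.8°

K_a = tan²(45° − φ/2) ⇒ 45° − φ/2 = arctan(√0.219) = 25.08°.
φ = 2(45° − 25.08°) = 39.84°.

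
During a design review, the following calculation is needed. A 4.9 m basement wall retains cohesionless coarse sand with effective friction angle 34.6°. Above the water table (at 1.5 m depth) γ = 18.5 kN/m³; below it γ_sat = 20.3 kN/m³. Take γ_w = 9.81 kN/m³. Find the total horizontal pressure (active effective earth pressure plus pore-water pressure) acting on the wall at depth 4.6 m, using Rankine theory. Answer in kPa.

47.0 kPa

K_a = (1 − sin φ)/(1 + sin φ) = 0.2756.
γ' = 20.3 − 9.81 = 10.49 kN/m³.
Effective vertical stress at 4.6 m: σ'_v = 18.5×1.5 + 10.49×3.10 = 60.27 kPa.
σ'_h = K_a σ'_v = 0.2756 × 60.27 = 16.61 kPa; u = γ_w × 3.10 = 30.41 kPa.
Total σ_h = 16.61 + 30.41 = 47.02 kPa.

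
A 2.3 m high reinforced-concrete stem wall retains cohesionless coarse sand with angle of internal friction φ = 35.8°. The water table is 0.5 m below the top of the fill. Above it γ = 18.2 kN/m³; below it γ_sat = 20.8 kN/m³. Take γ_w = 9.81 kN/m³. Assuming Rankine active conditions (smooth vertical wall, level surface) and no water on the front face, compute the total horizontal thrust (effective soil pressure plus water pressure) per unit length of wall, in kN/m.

K_a = tan²(45° − φ/2) = 0.2619.
γ' = 20.8 − 9.81 = 10.99 kN/m³. Depth below WT = 1.8 m.
σ'_h at WT = K_a γ d_w = 2.383 kPa; at base = 2.383 + K_a γ' × 1.8 = 7.563 kPa.
P₁ (0–0.5 m) = ½×2.383×0.5 = 0.5957. P₂ (0.5–2.3 m) = ½(2.383+7.563)×1.8 = 8.951.
P_w = ½ γ_w h₂² = 0.5×9.81×1.8² = 15.89. Total = 0.5957+8.951+15.89 = 25.44 kN/m.

25.4 kN/m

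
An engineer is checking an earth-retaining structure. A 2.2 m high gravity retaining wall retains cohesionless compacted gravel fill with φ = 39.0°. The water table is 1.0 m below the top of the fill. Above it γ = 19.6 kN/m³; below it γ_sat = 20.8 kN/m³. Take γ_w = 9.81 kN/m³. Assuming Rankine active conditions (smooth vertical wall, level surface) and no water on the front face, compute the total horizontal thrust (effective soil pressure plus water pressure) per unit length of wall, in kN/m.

16.4 kN/m

K_a = tan²(45° − φ/2) = 0.2275.
γ' = 20.8 − 9.81 = 10.99 kN/m³. Depth below WT = 1.2 m.
σ'_h at WT = K_a γ d_w = 4.459 kPa; at base = 4.459 + K_a γ' × 1.2 = 7.459 kPa.
P₁ (0–1.0 m) = ½×4.459×1.0 = 2.230. P₂ (1.0–2.2 m) = ½(4.459+7.459)×1.2 = 7.151.
P_w = ½ γ_w h₂² = 0.5×9.81×1.2² = 7.063. Total = 2.230+7.151+7.063 = 16.44 kN/m.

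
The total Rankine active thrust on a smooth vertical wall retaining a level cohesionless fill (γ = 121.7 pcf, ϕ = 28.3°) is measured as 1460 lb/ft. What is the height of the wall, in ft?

8.20 ft

K_a = 0.3568. P_a = ½ K_a γ H² ⇒ H = √(2P_a/(K_a γ)).
H = √(2×1460/(0.3568×121.7)) = 8.201 ft.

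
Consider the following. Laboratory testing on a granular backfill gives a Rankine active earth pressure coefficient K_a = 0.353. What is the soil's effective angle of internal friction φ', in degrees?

28.6°

K_a = tan²(45° − φ/2) ⇒ 45° − φ/2 = arctan(√0.353) = 30.72°.
φ = 2(45° − 30.72°) = 28.57°.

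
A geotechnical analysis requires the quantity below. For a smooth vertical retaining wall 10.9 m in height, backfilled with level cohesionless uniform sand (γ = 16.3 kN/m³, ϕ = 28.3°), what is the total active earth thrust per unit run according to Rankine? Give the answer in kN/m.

345 kN/m

K_a = tan²(45° − φ/2) = 0.3568.
P_a = ½ K_a γ H² = 0.5 × 0.3568 × 16.3 × 10.9² = 345.5 kN/m.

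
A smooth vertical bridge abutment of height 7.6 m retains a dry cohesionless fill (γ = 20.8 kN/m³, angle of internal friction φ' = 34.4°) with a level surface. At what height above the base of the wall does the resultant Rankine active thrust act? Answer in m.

2.53 m

K_a = 0.2780.
The pressure distribution is triangular, so the resultant acts at H/3 above the base = 7.6/3 = 2.533 m.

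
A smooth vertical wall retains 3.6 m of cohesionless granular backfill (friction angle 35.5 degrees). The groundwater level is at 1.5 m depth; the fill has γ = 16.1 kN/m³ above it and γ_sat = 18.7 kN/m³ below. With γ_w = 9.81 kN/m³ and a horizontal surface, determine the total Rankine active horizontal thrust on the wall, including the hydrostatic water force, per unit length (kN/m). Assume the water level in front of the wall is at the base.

45.1 kN/m

K_a = tan²(45° − φ/2) = 0.2653.
γ' = 18.7 − 9.81 = 8.890 kN/m³. Depth below WT = 2.1 m.
σ'_h at WT = K_a γ d_w = 6.406 kPa; at base = 6.406 + K_a γ' × 2.1 = 11.36 kPa.
P₁ (0–1.5 m) = ½×6.406×1.5 = 4.805. P₂ (1.5–3.6 m) = ½(6.406+11.36)×2.1 = 18.65.
P_w = ½ γ_w h₂² = 0.5×9.81×2.1² = 21.63. Total = 4.805+18.65+21.63 = 45.09 kN/m.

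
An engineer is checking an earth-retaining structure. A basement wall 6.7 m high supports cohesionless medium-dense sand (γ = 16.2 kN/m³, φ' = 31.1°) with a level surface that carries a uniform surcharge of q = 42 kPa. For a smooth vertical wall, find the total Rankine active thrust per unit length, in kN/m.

206 kN/m

K_a = tan²(45° − φ/2) = 0.3188.
Soil triangle: ½ K_a γ H² = 0.5×0.3188×16.2×6.7² = 115.9 kN/m.
Surcharge rectangle: K_a q H = 0.3188×42×6.7 = 89.71 kN/m.
Total = 115.9 + 89.71 = 205.6 kN/m.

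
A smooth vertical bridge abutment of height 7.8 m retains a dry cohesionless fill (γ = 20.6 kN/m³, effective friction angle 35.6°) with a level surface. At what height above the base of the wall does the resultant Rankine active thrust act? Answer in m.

K_a = 0.2641.
The pressure distribution is triangular, so the resultant acts at H/3 above the base = 7.8/3 = 2.600 m.

2.60 m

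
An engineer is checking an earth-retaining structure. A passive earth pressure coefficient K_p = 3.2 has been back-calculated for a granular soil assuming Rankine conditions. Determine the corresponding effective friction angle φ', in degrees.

31.6°

K_p = (1+sin φ)/(1−sin φ) ⇒ sin φ = (K_p − 1)/(K_p + 1) = 0.5238.
φ = arcsin(0.5238) = 31.59°.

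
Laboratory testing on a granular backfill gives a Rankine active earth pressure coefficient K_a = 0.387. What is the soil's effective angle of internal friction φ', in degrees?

K_a = tan²(45° − φ/2) ⇒ 45° − φ/2 = arctan(√0.387) = 31.89°.
φ = 2(45° − 31.89°) = 26.23°.

26.2°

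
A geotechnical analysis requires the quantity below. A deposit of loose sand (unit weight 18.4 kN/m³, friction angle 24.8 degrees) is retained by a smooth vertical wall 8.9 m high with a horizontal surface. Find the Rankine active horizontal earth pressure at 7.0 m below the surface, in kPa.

K_a = (1 − sin φ)/(1 + sin φ) = 0.4090.
σ_h = K_a γ z = 0.4090 × 18.4 × 7.0 = 52.68 kPa.

52.7 kPa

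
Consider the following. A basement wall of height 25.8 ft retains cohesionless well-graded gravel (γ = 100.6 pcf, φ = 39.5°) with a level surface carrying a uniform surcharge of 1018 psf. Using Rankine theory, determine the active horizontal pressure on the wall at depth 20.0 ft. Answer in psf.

K_a = (1 − sin φ)/(1 + sin φ) = 0.2224.
σ_v = γz + q = 100.6 × 20.0 + 1018 = 3030 psf.
σ_h = K_a σ_v = 0.2224 × 3030 = 674.0 psf.

674 psf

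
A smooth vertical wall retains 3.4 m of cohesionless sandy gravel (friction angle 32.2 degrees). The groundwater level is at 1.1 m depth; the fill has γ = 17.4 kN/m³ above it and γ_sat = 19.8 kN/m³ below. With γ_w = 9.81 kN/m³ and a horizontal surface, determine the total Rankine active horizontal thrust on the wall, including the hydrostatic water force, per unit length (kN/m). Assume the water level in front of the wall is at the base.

50.6 kN/m

K_a = tan²(45° − φ/2) = 0.3047.
γ' = 19.8 − 9.81 = 9.990 kN/m³. Depth below WT = 2.3 m.
σ'_h at WT = K_a γ d_w = 5.833 kPa; at base = 5.833 + K_a γ' × 2.3 = 12.83 kPa.
P₁ (0–1.1 m) = ½×5.833×1.1 = 3.208. P₂ (1.1–3.4 m) = ½(5.833+12.83)×2.3 = 21.47.
P_w = ½ γ_w h₂² = 0.5×9.81×2.3² = 25.95. Total = 3.208+21.47+25.95 = 50.62 kN/m.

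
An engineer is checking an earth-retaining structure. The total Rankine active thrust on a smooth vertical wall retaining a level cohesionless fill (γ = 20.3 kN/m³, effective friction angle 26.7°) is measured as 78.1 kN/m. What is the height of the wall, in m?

4.50 m

K_a = 0.3800. P_a = ½ K_a γ H² ⇒ H = √(2P_a/(K_a γ)).
H = √(2×78.1/(0.3800×20.3)) = 4.500 m.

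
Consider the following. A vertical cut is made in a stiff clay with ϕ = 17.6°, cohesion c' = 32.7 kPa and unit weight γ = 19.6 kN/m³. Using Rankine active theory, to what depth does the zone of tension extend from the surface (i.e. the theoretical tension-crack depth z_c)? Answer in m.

K_a = tan²(45° − 17.6°/2) = 0.5357; √K_a = 0.7319.
The active pressure is zero where K_a γ z = 2c√K_a, so z_c = 2c/(γ√K_a) = 2×32.7/(19.6×0.7319) = 4.559 m.

4.56 m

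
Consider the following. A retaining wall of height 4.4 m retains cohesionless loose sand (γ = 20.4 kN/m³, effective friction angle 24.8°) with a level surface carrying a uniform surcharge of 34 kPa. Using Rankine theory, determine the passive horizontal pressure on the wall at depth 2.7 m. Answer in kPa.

218 kPa

K_p = (1 + sin φ)/(1 − sin φ) = 2.445.
σ_v = γz + q = 20.4 × 2.7 + 34 = 89.08 kPa.
σ_h = K_p σ_v = 2.445 × 89.08 = 217.8 kPa.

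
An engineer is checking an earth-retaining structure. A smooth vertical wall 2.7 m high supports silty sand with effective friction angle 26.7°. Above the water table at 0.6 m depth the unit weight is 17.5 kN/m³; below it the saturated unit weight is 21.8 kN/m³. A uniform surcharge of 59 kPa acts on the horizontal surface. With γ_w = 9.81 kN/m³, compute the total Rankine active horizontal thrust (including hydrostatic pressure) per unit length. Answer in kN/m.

102 kN/m

K_a = tan²(45° − φ/2) = 0.3800.
γ' = 21.8 − 9.81 = 11.99 kN/m³. h₂ = H − d_w = 2.1 m.
σ'_h: at surface K_a·q = 22.42; at WT K_a(q+γd_w) = 26.41; at base K_a(q+γd_w+γ'h₂) = 35.97 kPa.
P₁ = ½(22.42+26.41)×0.6 = 14.65; P₂ = ½(26.41+35.97)×2.1 = 65.50; P_w = ½γ_w h₂² = 21.63.
Total = 14.65+65.50+21.63 = 101.8 kN/m.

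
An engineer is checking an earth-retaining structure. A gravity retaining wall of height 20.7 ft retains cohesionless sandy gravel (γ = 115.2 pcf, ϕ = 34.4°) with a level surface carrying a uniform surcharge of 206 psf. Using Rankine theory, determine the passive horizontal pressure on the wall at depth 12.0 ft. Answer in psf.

K_p = (1 + sin φ)/(1 − sin φ) = 3.597.
σ_v = γz + q = 115.2 × 12.0 + 206 = 1588 psf.
σ_h = K_p σ_v = 3.597 × 1588 = 5714 psf.

5710 psf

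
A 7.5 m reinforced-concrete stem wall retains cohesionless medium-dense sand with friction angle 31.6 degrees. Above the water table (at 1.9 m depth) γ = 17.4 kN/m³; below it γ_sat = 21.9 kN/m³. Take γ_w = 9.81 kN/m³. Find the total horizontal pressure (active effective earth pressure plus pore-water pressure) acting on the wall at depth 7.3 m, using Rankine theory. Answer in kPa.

83.7 kPa

K_a = (1 − sin φ)/(1 + sin φ) = 0.3123.
γ' = 21.9 − 9.81 = 12.09 kN/m³.
Effective vertical stress at 7.3 m: σ'_v = 17.4×1.9 + 12.09×5.40 = 98.35 kPa.
σ'_h = K_a σ'_v = 0.3123 × 98.35 = 30.72 kPa; u = γ_w × 5.40 = 52.97 kPa.
Total σ_h = 30.72 + 52.97 = 83.69 kPa.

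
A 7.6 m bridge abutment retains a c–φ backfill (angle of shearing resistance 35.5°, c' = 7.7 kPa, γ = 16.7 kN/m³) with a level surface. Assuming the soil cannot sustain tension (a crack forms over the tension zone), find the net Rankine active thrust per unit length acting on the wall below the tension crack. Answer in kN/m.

K_a = 0.2653; √K_a = 0.5150.
Tension-crack depth z_c = 2c/(γ√K_a) = 2×7.7/(16.7×0.5150) = 1.790 m.
σ_a at base = K_a γ H − 2c√K_a = 0.2653×16.7×7.6 − 2×7.7×0.5150 = 25.74 kPa.
P_a = ½ × 25.74 × (H − z_c) = 0.5×25.74×5.810 = 74.75 kN/m.

74.8 kN/m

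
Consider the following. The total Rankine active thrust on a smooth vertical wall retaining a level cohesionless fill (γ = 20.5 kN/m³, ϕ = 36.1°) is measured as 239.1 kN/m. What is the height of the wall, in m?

K_a = 0.2585. P_a = ½ K_a γ H² ⇒ H = √(2P_a/(K_a γ)).
H = √(2×239.1/(0.2585×20.5)) = 9.499 m.

9.50 m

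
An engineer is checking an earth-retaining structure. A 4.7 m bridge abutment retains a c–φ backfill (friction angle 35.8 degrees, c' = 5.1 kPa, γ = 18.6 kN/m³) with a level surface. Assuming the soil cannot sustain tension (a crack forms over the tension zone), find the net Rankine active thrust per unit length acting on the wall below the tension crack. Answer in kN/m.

K_a = 0.2619; √K_a = 0.5117.
Tension-crack depth z_c = 2c/(γ√K_a) = 2×5.1/(18.6×0.5117) = 1.072 m.
σ_a at base = K_a γ H − 2c√K_a = 0.2619×18.6×4.7 − 2×5.1×0.5117 = 17.67 kPa.
P_a = ½ × 17.67 × (H − z_c) = 0.5×17.67×3.628 = 32.06 kN/m.

32.1 kN/m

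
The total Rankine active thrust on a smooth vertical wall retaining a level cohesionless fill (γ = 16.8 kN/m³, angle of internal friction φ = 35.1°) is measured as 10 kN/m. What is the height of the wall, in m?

K_a = 0.2698. P_a = ½ K_a γ H² ⇒ H = √(2P_a/(K_a γ)).
H = √(2×10/(0.2698×16.8)) = 2.100 m.

2.10 m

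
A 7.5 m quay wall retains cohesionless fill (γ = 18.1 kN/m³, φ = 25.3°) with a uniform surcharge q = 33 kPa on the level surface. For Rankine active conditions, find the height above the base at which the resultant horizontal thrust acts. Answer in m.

2.91 m

K_a = 0.4012.
Triangular part P₁ = ½K_aγH² = 204.2 at H/3 = 2.500 m; rectangular part P₂ = K_a q H = 99.29 at H/2 = 3.750 m.
ȳ = (P₁·2.500 + P₂·3.750)/(P₁+P₂) = 2.909 m.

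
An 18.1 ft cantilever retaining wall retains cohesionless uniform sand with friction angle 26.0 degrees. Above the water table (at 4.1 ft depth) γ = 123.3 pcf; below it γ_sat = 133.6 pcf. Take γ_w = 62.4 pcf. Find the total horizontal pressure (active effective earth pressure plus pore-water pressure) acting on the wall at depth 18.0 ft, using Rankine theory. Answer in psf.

K_a = (1 − sin φ)/(1 + sin φ) = 0.3905.
γ' = 133.6 − 62.4 = 71.20 pcf.
Effective vertical stress at 18.0 ft: σ'_v = 123.3×4.1 + 71.20×13.9 = 1495 psf.
σ'_h = K_a σ'_v = 0.3905 × 1495 = 583.8 psf; u = γ_w × 13.9 = 867.4 psf.
Total σ_h = 583.8 + 867.4 = 1451 psf.

1450 psf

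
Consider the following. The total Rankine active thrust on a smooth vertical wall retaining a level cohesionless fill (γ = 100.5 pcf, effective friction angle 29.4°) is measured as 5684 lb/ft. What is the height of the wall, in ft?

18.2 ft

K_a = 0.3415. P_a = ½ K_a γ H² ⇒ H = √(2P_a/(K_a γ)).
H = √(2×5684/(0.3415×100.5)) = 18.20 ft.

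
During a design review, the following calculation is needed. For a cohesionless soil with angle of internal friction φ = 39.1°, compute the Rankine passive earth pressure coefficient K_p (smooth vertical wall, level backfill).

K_p = (1 + sin φ)/(1 − sin φ) = tan²(45° + 39.1°/2) = 4.415.

4.42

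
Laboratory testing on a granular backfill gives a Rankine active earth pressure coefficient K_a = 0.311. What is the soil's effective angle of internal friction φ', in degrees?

31.7°

K_a = tan²(45° − φ/2) ⇒ 45° − φ/2 = arctan(√0.311) = 29.15°.
φ = 2(45° − 29.15°) = 31.71°.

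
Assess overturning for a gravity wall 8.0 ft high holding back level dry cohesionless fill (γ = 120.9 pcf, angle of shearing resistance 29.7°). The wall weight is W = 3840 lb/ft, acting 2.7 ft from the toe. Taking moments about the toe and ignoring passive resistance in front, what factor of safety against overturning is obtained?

2.98

K_a = tan²(45° − 29.7°/2) = 0.3374.
P_a = ½K_aγH² = 0.5×0.3374×120.9×8.0² = 1305 lb/ft, acting at H/3 = 2.667 ft above the base.
Overturning moment M_o = P_a × H/3 = 1305 × 2.667 = 3481.
Resisting moment M_r = W × 2.7 = 3840 × 2.7 = 10370.
FS_overturning = M_r/M_o = 10370/3481 = 2.979.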